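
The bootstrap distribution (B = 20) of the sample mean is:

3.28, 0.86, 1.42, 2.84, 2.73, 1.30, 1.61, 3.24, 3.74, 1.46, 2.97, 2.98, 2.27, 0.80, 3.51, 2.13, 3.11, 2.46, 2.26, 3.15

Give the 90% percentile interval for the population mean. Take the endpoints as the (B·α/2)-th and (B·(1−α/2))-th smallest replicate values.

(0.80, 3.51)

Sorted replicates: 0.80, 0.86, 1.30, 1.42, 1.46, 1.61, 2.13, 2.26, 2.27, 2.46, 2.73, 2.84, 2.97, 2.98, 3.11, 3.15, 3.24, 3.28, 3.51, 3.74
α = 0.10; lower rank = 20 × 0.050 = 1; upper rank = 20 × 0.950 = 19.
The 1st smallest replicate is 0.80; the 19th is 3.51.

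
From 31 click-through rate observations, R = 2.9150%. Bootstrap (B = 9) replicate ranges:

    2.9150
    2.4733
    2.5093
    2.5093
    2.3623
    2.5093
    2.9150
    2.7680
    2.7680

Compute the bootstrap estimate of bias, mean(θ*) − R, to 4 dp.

mean(θ*) = (2.9150 + 2.4733 + 2.5093 + 2.5093 + 2.3623 + 2.5093 + 2.9150 + 2.7680 + 2.7680) / 9 = 2.63661
bias = 2.63661 − 2.9150

bias = −0.2784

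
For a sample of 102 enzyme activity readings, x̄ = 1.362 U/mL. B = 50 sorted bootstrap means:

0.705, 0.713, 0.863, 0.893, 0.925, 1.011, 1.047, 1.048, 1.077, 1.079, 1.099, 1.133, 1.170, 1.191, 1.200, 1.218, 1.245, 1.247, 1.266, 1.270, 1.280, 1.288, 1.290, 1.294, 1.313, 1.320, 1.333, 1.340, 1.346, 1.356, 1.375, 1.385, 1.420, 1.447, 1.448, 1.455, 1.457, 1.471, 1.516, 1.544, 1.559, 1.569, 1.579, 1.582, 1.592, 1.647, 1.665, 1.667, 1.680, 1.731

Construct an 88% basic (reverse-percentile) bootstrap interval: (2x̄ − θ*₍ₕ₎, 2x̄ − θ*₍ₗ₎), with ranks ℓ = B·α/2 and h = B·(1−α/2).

Percentile endpoints at ranks 3 and 47: θ*₍3₎ = 0.863, θ*₍47₎ = 1.665.
Basic interval reflects these around x̄:
  lower = 2 × 1.362 − 1.665 = 1.059
  upper = 2 × 1.362 − 0.863 = 1.861

(1.059, 1.861)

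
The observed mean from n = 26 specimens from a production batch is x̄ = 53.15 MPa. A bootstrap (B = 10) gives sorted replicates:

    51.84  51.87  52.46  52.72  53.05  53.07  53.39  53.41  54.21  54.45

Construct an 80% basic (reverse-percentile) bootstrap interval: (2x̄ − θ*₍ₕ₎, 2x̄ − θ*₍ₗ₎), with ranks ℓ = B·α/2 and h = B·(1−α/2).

Percentile endpoints at ranks 1 and 9: θ*₍1₎ = 51.84, θ*₍9₎ = 54.21.
Basic interval reflects these around x̄:
  lower = 2 × 53.15 − 54.21 = 52.09
  upper = 2 × 53.15 − 51.84 = 54.46

(52.09, 54.46)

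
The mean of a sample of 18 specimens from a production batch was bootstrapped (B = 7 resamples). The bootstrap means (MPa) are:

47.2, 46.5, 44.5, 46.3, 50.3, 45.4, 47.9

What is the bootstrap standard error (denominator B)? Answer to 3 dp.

Bootstrap SE is the standard deviation of the 7 replicate means.
Mean of replicates: (47.2 + 46.5 + 44.5 + 46.3 + 50.3 + 45.4 + 47.9) / 7 = 328.1000 / 7 = 46.8714
Sum of squared deviations: (+0.3286)² + (−0.3714)² + (−2.3714)² + (−0.5714)² + (+3.4286)² + (−1.4714)² + (+1.0286)² = 21.1743
Variance = 21.1743 / 7 = 3.0249
SE* = √3.0249

SE* = 1.739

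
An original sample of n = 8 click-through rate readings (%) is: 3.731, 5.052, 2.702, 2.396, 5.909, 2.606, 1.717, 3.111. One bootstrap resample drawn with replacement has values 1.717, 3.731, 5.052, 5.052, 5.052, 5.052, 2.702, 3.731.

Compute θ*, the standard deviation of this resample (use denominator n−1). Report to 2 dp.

Mean = 4.0111; sum of squared deviations = 11.4674
s² = 11.4674 / 7 = 1.6382
s = √1.6382 = 1.28

θ* = 1.28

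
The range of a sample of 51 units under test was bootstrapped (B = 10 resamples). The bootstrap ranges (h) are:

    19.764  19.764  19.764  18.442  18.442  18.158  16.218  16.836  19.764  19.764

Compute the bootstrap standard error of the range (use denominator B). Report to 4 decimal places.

Bootstrap SE is the standard deviation of the 10 replicate ranges.
Mean of replicates: (19.764 + 19.764 + 19.764 + 18.442 + 18.442 + 18.158 + 16.218 + 16.836 + 19.764 + 19.764) / 10 = 186.91600 / 10 = 18.69160
Sum of squared deviations: (+1.07240)² + (+1.07240)² + (+1.07240)² + (−0.24960)² + (−0.24960)² + (−0.53360)² + (−2.47360)² + (−1.85560)² + (+1.07240)² + (+1.07240)² = 15.72149
Variance = 15.72149 / 10 = 1.57215
SE* = √1.57215

SE* = 1.2539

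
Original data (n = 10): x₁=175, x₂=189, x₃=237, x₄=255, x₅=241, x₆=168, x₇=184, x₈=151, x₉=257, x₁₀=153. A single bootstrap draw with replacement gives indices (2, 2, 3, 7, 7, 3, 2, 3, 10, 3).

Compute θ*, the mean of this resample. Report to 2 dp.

Resample values: 189, 189, 237, 184, 184, 237, 189, 237, 153, 237.
Mean = (189 + 189 + 237 + 184 + 184 + 237 + 189 + 237 + 153 + 237) / 10 = 2036.0 / 10 = 203.60

θ* = 203.60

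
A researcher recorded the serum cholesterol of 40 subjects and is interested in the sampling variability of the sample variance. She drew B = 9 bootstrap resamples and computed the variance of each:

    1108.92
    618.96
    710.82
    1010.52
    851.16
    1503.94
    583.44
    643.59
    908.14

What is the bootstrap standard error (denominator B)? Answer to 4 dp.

Bootstrap SE is the standard deviation of the 9 replicate variances.
Mean of replicates: (1108.92 + 618.96 + 710.82 + 1010.52 + 851.16 + 1503.94 + 583.44 + 643.59 + 908.14) / 9 = 7939.49000 / 9 = 882.16556
Sum of squared deviations: (+226.75444)² + (−263.20556)² + (−171.34556)² + (+128.35444)² + (−31.00556)² + (+621.77444)² + (−298.72556)² + (−238.57556)² + (+25.97444)² = 700923.63462
Variance = 700923.63462 / 9 = 77880.40385
SE* = √77880.40385

SE* = 279.0706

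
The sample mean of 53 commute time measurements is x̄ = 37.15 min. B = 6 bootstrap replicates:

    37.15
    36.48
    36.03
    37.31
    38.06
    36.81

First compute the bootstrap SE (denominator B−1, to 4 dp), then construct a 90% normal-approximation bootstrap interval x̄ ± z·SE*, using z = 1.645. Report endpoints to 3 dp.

(35.990, 38.310)

Mean of replicates = 36.9733; sum of squared deviations = 2.4853; SE* = √(2.4853/5) = 0.7050
Margin = 1.645 × 0.7050 = 1.1597
Interval: 37.15 ± 1.1597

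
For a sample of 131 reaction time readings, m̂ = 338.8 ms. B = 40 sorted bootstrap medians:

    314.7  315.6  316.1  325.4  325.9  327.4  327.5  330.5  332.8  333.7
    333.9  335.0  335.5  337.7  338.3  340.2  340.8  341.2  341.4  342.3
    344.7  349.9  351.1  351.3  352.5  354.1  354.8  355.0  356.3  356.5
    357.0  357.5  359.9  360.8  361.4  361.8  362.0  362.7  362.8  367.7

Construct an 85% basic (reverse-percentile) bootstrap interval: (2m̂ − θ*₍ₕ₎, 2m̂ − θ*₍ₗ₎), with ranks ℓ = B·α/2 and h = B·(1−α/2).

(315.6, 361.5)

Percentile endpoints at ranks 3 and 37: θ*₍3₎ = 316.1, θ*₍37₎ = 362.0.
Basic interval reflects these around m̂:
  lower = 2 × 338.8 − 362.0 = 315.6
  upper = 2 × 338.8 − 316.1 = 361.5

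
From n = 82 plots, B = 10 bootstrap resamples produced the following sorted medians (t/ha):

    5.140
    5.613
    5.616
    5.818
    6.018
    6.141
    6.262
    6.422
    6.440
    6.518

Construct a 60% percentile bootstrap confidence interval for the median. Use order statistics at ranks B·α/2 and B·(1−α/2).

α = 0.40; lower rank = 10 × 0.200 = 2; upper rank = 10 × 0.800 = 8.
The 2nd smallest replicate is 5.613; the 8th is 6.422.

(5.613, 6.422)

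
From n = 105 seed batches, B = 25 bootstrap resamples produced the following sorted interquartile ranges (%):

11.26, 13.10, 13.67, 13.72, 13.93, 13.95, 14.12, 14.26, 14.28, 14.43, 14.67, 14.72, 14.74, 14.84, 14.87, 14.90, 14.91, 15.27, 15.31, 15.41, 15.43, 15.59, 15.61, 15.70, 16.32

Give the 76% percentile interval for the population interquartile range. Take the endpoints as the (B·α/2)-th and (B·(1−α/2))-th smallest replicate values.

(13.67, 15.59)

α = 0.24; lower rank = 25 × 0.120 = 3; upper rank = 25 × 0.880 = 22.
The 3rd smallest replicate is 13.67; the 22nd is 15.59.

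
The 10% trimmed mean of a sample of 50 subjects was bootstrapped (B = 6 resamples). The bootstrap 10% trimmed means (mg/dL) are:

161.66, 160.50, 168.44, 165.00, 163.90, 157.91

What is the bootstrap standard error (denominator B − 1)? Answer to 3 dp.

SE* = 3.696

Bootstrap SE is the standard deviation of the 6 replicate 10% trimmed means.
Mean of replicates: (161.66 + 160.50 + 168.44 + 165.00 + 163.90 + 157.91) / 6 = 977.4100 / 6 = 162.9017
Sum of squared deviations: (−1.2417)² + (−2.4017)² + (+5.5383)² + (+2.0983)² + (+0.9983)² + (−4.9917)² = 68.2993
Variance = 68.2993 / 5 = 13.6599
SE* = √13.6599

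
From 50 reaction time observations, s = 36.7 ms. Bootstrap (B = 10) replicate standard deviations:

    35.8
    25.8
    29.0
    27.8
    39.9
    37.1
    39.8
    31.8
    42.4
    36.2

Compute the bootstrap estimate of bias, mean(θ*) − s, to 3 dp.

bias = −2.140

mean(θ*) = (35.8 + 25.8 + 29.0 + 27.8 + 39.9 + 37.1 + 39.8 + 31.8 + 42.4 + 36.2) / 10 = 34.5600
bias = 34.5600 − 36.7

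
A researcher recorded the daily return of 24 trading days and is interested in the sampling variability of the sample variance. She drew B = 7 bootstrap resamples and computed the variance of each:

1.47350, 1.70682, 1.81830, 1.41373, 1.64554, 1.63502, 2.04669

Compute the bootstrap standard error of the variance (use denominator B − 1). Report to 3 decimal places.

SE* = 0.213

Bootstrap SE is the standard deviation of the 7 replicate variances.
Mean of replicates: (1.47350 + 1.70682 + 1.81830 + 1.41373 + 1.64554 + 1.63502 + 2.04669) / 7 = 11.739600 / 7 = 1.677086
Sum of squared deviations: (−0.203586)² + (+0.029734)² + (+0.141214)² + (−0.263356)² + (−0.031546)² + (−0.042066)² + (+0.369604)² = 0.271001
Variance = 0.271001 / 6 = 0.045167
SE* = √0.045167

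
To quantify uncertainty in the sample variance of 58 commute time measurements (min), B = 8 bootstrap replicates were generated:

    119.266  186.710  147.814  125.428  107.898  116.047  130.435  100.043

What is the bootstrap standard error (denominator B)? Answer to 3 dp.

Bootstrap SE is the standard deviation of the 8 replicate variances.
Mean of replicates: (119.266 + 186.710 + 147.814 + 125.428 + 107.898 + 116.047 + 130.435 + 100.043) / 8 = 1033.6410 / 8 = 129.2051
Sum of squared deviations: (−9.9391)² + (+57.5049)² + (+18.6089)² + (−3.7771)² + (−21.3071)² + (−13.1581)² + (+1.2299)² + (−29.1621)² = 5245.2257
Variance = 5245.2257 / 8 = 655.6532
SE* = √655.6532

SE* = 25.606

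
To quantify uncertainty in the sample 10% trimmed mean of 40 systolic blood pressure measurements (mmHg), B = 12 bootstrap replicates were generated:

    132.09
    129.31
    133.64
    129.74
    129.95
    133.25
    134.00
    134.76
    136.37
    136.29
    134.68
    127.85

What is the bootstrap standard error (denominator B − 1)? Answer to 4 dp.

Bootstrap SE is the standard deviation of the 12 replicate 10% trimmed means.
Mean of replicates: (132.09 + 129.31 + 133.64 + 129.74 + 129.95 + 133.25 + 134.00 + 134.76 + 136.37 + 136.29 + 134.68 + 127.85) / 12 = 1591.93000 / 12 = 132.66083
Sum of squared deviations: (−0.57083)² + (−3.35083)² + (+0.97917)² + (−2.92083)² + (−2.71083)² + (+0.58917)² + (+1.33917)² + (+2.09917)² + (+3.70917)² + (+3.62917)² + (+2.01917)² + (−4.81083)² = 89.08949
Variance = 89.08949 / 11 = 8.09904
SE* = √8.09904

SE* = 2.8459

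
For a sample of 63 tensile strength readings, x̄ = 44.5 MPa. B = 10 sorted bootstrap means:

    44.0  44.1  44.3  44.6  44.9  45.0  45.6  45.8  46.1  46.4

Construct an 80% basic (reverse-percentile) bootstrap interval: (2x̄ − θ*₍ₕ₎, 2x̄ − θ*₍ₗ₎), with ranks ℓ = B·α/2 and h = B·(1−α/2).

Percentile endpoints at ranks 1 and 9: θ*₍1₎ = 44.0, θ*₍9₎ = 46.1.
Basic interval reflects these around x̄:
  lower = 2 × 44.5 − 46.1 = 42.9
  upper = 2 × 44.5 − 44.0 = 45.0

(42.9, 45.0)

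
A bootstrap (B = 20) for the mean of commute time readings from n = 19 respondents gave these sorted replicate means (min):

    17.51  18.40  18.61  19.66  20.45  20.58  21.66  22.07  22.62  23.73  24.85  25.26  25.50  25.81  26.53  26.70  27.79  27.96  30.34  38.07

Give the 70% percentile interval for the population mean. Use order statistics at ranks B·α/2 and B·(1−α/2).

(18.61, 27.79)

α = 0.30; lower rank = 20 × 0.150 = 3; upper rank = 20 × 0.850 = 17.
The 3rd smallest replicate is 18.61; the 17th is 27.79.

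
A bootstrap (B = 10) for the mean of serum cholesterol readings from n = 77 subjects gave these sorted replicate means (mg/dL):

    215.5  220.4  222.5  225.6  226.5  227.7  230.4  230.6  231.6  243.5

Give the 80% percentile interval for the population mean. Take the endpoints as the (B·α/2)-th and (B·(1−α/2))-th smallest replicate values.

(215.5, 231.6)

α = 0.20; lower rank = 10 × 0.100 = 1; upper rank = 10 × 0.900 = 9.
The 1st smallest replicate is 215.5; the 9th is 231.6.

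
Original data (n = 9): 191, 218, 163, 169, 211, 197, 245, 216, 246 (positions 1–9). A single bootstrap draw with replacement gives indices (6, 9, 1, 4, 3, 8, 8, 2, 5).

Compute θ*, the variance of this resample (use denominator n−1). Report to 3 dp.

θ* = 676.500

Resample values: 197, 246, 191, 169, 163, 216, 216, 218, 211.
Mean = 203.0000; sum of squared deviations = 5412.0000
s² = 5412.0000 / 8 = 676.5000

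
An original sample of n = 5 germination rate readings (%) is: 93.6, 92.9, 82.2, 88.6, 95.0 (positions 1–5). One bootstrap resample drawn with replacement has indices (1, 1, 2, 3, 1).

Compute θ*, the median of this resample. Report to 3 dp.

θ* = 93.600

Resample values: 93.6, 93.6, 92.9, 82.2, 93.6.
Sorted: 82.2, 92.9, 93.6, 93.6, 93.6
Median = middle value = 93.600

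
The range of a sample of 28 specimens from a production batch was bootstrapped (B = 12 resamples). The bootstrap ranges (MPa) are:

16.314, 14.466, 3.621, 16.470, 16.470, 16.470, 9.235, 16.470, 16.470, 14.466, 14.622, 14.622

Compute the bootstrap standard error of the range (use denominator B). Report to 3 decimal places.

SE* = 3.733

Bootstrap SE is the standard deviation of the 12 replicate ranges.
Mean of replicates: (16.314 + 14.466 + 3.621 + 16.470 + 16.470 + 16.470 + 9.235 + 16.470 + 16.470 + 14.466 + 14.622 + 14.622) / 12 = 169.6960 / 12 = 14.1413
Sum of squared deviations: (+2.1727)² + (+0.3247)² + (−10.5203)² + (+2.3287)² + (+2.3287)² + (+2.3287)² + (−4.9063)² + (+2.3287)² + (+2.3287)² + (+0.3247)² + (+0.4807)² + (+0.4807)² = 167.2563
Variance = 167.2563 / 12 = 13.9380
SE* = √13.9380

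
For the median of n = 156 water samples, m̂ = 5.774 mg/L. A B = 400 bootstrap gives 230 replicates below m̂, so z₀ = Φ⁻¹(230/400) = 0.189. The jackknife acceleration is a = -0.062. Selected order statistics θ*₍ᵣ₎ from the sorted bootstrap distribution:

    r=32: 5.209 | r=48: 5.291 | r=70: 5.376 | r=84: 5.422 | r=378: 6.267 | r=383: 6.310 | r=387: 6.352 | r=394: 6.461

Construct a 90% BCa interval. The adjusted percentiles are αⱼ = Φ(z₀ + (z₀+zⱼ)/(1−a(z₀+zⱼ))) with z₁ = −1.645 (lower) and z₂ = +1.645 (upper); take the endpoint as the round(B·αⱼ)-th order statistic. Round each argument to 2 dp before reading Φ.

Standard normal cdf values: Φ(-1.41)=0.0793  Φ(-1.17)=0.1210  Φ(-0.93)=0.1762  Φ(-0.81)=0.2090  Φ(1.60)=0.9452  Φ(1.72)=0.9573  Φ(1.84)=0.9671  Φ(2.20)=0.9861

Lower: z₀ + z₁ = 0.189 + (-1.645) = -1.456; 1 − a(z₀+z₁) = 1 − (-0.062)(-1.456) = 0.9097; argument = 0.189 + (-1.456)/0.9097 = -1.4115 → -1.41.
α₁ = Φ(-1.41) = 0.0793; rank = round(400 × 0.0793) = 32; θ*₍32₎ = 5.209.
Upper: z₀ + z₂ = 1.834; 1 − a(z₀+z₂) = 1.1137; argument = 1.8358 → 1.84; α₂ = 0.9671; rank = 387; θ*₍387₎ = 6.352.

(5.209, 6.352)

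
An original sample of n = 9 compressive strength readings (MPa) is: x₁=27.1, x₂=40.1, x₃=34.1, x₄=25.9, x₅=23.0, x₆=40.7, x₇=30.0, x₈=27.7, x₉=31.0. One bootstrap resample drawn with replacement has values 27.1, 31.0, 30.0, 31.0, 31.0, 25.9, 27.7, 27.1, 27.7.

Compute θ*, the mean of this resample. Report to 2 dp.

Mean = (27.1 + 31.0 + 30.0 + 31.0 + 31.0 + 25.9 + 27.7 + 27.1 + 27.7) / 9 = 258.50 / 9 = 28.72

θ* = 28.72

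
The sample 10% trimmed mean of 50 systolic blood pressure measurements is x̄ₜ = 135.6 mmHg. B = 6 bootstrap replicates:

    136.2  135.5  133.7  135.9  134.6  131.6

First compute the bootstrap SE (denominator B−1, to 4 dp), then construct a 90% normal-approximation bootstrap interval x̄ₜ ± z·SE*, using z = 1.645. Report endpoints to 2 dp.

(132.76, 138.44)

Mean of replicates = 134.5833; sum of squared deviations = 14.8683; SE* = √(14.8683/5) = 1.7244
Margin = 1.645 × 1.7244 = 2.837
Interval: 135.6 ± 2.837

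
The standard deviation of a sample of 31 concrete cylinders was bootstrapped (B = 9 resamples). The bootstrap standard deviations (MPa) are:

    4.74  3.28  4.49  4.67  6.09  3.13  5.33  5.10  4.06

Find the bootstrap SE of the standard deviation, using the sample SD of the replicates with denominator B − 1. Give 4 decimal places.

Bootstrap SE is the standard deviation of the 9 replicate standard deviations.
Mean of replicates: (4.74 + 3.28 + 4.49 + 4.67 + 6.09 + 3.13 + 5.33 + 5.10 + 4.06) / 9 = 40.89000 / 9 = 4.54333
Sum of squared deviations: (+0.19667)² + (−1.26333)² + (−0.05333)² + (+0.12667)² + (+1.54667)² + (−1.41333)² + (+0.78667)² + (+0.55667)² + (−0.48333)² = 7.20560
Variance = 7.20560 / 8 = 0.90070
SE* = √0.90070

SE* = 0.9491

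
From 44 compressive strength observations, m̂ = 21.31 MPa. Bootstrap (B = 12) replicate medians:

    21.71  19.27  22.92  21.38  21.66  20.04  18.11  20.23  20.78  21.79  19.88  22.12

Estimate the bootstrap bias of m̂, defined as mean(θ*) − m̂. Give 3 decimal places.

bias = −0.486

mean(θ*) = (21.71 + 19.27 + 22.92 + 21.38 + 21.66 + 20.04 + 18.11 + 20.23 + 20.78 + 21.79 + 19.88 + 22.12) / 12 = 20.8242
bias = 20.8242 − 21.31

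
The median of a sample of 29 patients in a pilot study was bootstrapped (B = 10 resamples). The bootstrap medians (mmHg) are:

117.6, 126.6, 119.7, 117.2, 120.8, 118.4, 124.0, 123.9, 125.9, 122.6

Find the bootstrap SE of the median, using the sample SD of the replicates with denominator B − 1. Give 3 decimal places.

Bootstrap SE is the standard deviation of the 10 replicate medians.
Mean of replicates: (117.6 + 126.6 + 119.7 + 117.2 + 120.8 + 118.4 + 124.0 + 123.9 + 125.9 + 122.6) / 10 = 1216.7000 / 10 = 121.6700
Sum of squared deviations: (−4.0700)² + (+4.9300)² + (−1.9700)² + (−4.4700)² + (−0.8700)² + (−3.2700)² + (+2.3300)² + (+2.2300)² + (+4.2300)² + (+0.9300)² = 105.3410
Variance = 105.3410 / 9 = 11.7046
SE* = √11.7046

SE* = 3.421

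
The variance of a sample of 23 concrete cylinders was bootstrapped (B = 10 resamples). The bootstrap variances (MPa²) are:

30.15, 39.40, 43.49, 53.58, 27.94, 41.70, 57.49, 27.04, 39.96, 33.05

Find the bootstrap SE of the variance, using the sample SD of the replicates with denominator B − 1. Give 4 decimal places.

Bootstrap SE is the standard deviation of the 10 replicate variances.
Mean of replicates: (30.15 + 39.40 + 43.49 + 53.58 + 27.94 + 41.70 + 57.49 + 27.04 + 39.96 + 33.05) / 10 = 393.80000 / 10 = 39.38000
Sum of squared deviations: (−9.23000)² + (+0.02000)² + (+4.11000)² + (+14.20000)² + (−11.44000)² + (+2.32000)² + (+18.11000)² + (−12.34000)² + (+0.58000)² + (−6.33000)² = 960.63440
Variance = 960.63440 / 9 = 106.73716
SE* = √106.73716

SE* = 10.3314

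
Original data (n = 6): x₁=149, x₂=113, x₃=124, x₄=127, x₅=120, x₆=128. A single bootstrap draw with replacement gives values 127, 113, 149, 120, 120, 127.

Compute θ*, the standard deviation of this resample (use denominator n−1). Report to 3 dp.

θ* = 12.426

Mean = 126.0000; sum of squared deviations = 772.0000
s² = 772.0000 / 5 = 154.4000
s = √154.4000 = 12.426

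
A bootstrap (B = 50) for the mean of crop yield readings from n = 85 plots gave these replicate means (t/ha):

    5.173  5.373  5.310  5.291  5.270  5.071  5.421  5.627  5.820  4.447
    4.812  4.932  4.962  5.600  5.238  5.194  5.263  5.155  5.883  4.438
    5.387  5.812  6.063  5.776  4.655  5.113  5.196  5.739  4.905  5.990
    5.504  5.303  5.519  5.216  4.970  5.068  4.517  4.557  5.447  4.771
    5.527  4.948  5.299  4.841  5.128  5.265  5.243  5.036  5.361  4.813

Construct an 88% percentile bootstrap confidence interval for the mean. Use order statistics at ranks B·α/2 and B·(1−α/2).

(4.517, 5.820)

Sorted replicates: 4.438, 4.447, 4.517, 4.557, 4.655, 4.771, 4.812, 4.813, 4.841, 4.905, 4.932, 4.948, 4.962, 4.970, 5.036, 5.068, 5.071, 5.113, 5.128, 5.155, 5.173, 5.194, 5.196, 5.216, 5.238, 5.243, 5.263, 5.265, 5.270, 5.291, 5.299, 5.303, 5.310, 5.361, 5.373, 5.387, 5.421, 5.447, 5.504, 5.519, 5.527, 5.600, 5.627, 5.739, 5.776, 5.812, 5.820, 5.883, 5.990, 6.063
α = 0.12; lower rank = 50 × 0.060 = 3; upper rank = 50 × 0.940 = 47.
The 3rd smallest replicate is 4.517; the 47th is 5.820.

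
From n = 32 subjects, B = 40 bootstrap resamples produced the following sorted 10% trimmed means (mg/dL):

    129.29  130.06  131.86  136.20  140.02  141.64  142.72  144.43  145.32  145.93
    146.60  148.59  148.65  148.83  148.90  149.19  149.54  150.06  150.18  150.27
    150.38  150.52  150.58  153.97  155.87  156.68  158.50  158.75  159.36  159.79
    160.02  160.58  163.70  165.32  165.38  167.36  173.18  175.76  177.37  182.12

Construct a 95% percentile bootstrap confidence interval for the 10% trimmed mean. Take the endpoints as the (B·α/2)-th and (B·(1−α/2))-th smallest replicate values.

(129.29, 177.37)

α = 0.05; lower rank = 40 × 0.025 = 1; upper rank = 40 × 0.975 = 39.
The 1st smallest replicate is 129.29; the 39th is 177.37.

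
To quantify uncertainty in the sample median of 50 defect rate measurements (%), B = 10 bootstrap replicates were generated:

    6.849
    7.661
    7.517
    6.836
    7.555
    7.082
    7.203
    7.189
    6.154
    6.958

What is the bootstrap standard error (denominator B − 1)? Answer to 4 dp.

Bootstrap SE is the standard deviation of the 10 replicate medians.
Mean of replicates: (6.849 + 7.661 + 7.517 + 6.836 + 7.555 + 7.082 + 7.203 + 7.189 + 6.154 + 6.958) / 10 = 71.00400 / 10 = 7.10040
Sum of squared deviations: (−0.25140)² + (+0.56060)² + (+0.41660)² + (−0.26440)² + (+0.45460)² + (−0.01840)² + (+0.10260)² + (+0.08860)² + (−0.94640)² + (−0.14240)² = 1.76226
Variance = 1.76226 / 9 = 0.19581
SE* = √0.19581

SE* = 0.4425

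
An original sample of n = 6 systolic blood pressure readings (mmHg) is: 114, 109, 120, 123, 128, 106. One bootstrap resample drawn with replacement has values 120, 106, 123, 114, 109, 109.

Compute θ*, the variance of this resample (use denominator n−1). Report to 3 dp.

θ* = 45.900

Mean = 113.5000; sum of squared deviations = 229.5000
s² = 229.5000 / 5 = 45.9000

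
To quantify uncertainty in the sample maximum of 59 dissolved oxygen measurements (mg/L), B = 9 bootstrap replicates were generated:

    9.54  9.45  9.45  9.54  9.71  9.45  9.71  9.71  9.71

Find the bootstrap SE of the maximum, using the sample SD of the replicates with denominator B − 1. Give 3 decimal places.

SE* = 0.123

Bootstrap SE is the standard deviation of the 9 replicate maximums.
Mean of replicates: (9.54 + 9.45 + 9.45 + 9.54 + 9.71 + 9.45 + 9.71 + 9.71 + 9.71) / 9 = 86.2700 / 9 = 9.5856
Sum of squared deviations: (−0.0456)² + (−0.1356)² + (−0.1356)² + (−0.0456)² + (+0.1244)² + (−0.1356)² + (+0.1244)² + (+0.1244)² + (+0.1244)² = 0.1212
Variance = 0.1212 / 8 = 0.0152
SE* = √0.0152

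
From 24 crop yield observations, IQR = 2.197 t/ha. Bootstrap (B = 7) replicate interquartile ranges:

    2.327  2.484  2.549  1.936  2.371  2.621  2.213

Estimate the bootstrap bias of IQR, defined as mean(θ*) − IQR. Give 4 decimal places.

mean(θ*) = (2.327 + 2.484 + 2.549 + 1.936 + 2.371 + 2.621 + 2.213) / 7 = 2.35729
bias = 2.35729 − 2.197

bias = +0.1603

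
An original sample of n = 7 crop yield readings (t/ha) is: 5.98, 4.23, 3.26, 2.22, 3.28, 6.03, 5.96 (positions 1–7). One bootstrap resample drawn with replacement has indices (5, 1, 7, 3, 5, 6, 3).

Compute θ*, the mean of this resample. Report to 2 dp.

θ* = 4.44

Resample values: 3.28, 5.98, 5.96, 3.26, 3.28, 6.03, 3.26.
Mean = (3.28 + 5.98 + 5.96 + 3.26 + 3.28 + 6.03 + 3.26) / 7 = 31.050 / 7 = 4.44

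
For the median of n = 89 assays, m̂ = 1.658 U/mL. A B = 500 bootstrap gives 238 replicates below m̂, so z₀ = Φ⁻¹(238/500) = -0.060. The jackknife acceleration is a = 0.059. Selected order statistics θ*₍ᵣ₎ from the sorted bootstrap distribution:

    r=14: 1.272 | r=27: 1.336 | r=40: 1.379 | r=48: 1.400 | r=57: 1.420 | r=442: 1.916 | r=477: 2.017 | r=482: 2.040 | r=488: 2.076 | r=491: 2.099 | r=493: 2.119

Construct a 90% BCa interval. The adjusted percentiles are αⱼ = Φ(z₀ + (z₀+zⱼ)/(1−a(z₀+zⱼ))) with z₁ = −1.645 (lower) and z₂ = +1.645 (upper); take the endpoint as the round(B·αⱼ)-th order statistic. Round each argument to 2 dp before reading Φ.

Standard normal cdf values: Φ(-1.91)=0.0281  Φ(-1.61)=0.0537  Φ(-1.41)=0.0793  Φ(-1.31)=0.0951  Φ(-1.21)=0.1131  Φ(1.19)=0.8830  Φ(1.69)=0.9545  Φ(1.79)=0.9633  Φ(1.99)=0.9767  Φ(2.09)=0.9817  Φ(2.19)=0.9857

(1.336, 2.017)

Lower: z₀ + z₁ = -0.060 + (-1.645) = -1.705; 1 − a(z₀+z₁) = 1 − (0.059)(-1.705) = 1.1006; argument = -0.060 + (-1.705)/1.1006 = -1.6092 → -1.61.
α₁ = Φ(-1.61) = 0.0537; rank = round(500 × 0.0537) = 27; θ*₍27₎ = 1.336.
Upper: z₀ + z₂ = 1.585; 1 − a(z₀+z₂) = 0.9065; argument = 1.6885 → 1.69; α₂ = 0.9545; rank = 477; θ*₍477₎ = 2.017.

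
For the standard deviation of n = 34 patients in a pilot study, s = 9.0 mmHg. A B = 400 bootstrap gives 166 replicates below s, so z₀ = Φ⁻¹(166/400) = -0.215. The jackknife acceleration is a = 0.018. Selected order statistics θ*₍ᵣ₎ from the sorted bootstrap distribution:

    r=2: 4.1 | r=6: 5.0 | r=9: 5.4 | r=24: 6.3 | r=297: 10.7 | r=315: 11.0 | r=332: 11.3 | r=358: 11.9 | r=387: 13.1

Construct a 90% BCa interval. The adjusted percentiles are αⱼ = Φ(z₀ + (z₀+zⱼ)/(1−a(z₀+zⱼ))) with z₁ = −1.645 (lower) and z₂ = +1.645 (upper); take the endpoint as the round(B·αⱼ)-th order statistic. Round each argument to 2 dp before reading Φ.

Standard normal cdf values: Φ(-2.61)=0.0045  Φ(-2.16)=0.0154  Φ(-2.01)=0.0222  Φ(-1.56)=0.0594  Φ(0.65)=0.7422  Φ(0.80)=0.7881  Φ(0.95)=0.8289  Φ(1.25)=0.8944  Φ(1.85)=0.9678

(5.4, 11.9)

Lower: z₀ + z₁ = -0.215 + (-1.645) = -1.860; 1 − a(z₀+z₁) = 1 − (0.018)(-1.860) = 1.0335; argument = -0.215 + (-1.860)/1.0335 = -2.0147 → -2.01.
α₁ = Φ(-2.01) = 0.0222; rank = round(400 × 0.0222) = 9; θ*₍9₎ = 5.4.
Upper: z₀ + z₂ = 1.430; 1 − a(z₀+z₂) = 0.9743; argument = 1.2528 → 1.25; α₂ = 0.8944; rank = 358; θ*₍358₎ = 11.9.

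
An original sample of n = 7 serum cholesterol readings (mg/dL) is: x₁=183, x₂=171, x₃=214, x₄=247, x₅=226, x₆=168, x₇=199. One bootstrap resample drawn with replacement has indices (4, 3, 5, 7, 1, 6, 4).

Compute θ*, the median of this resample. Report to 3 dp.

θ* = 214.000

Resample values: 247, 214, 226, 199, 183, 168, 247.
Sorted: 168, 183, 199, 214, 226, 247, 247
Median = middle value = 214.000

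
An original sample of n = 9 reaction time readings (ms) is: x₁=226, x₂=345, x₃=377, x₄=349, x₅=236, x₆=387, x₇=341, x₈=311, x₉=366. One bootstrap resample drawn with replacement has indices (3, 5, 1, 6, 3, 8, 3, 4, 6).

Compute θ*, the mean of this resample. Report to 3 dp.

Resample values: 377, 236, 226, 387, 377, 311, 377, 349, 387.
Mean = (377 + 236 + 226 + 387 + 377 + 311 + 377 + 349 + 387) / 9 = 3027.0 / 9 = 336.333

θ* = 336.333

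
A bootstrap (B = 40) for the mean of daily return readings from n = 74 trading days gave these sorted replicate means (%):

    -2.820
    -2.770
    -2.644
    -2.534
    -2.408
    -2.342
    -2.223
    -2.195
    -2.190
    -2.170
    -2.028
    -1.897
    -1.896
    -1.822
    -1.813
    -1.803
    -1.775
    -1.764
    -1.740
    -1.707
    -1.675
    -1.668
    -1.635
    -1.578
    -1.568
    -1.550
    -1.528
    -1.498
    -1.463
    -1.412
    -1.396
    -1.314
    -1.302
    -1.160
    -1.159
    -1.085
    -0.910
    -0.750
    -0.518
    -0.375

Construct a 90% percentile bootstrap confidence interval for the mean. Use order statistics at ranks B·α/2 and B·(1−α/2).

α = 0.10; lower rank = 40 × 0.050 = 2; upper rank = 40 × 0.950 = 38.
The 2nd smallest replicate is -2.770; the 38th is -0.750.

(-2.770, -0.750)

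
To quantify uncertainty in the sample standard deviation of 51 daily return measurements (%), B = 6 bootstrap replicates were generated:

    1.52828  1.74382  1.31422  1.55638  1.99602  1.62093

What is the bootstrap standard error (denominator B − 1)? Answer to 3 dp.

SE* = 0.229

Bootstrap SE is the standard deviation of the 6 replicate standard deviations.
Mean of replicates: (1.52828 + 1.74382 + 1.31422 + 1.55638 + 1.99602 + 1.62093) / 6 = 9.759650 / 6 = 1.626608
Sum of squared deviations: (−0.098328)² + (+0.117212)² + (−0.312388)² + (−0.070228)² + (+0.369412)² + (−0.005678)² = 0.262423
Variance = 0.262423 / 5 = 0.052485
SE* = √0.052485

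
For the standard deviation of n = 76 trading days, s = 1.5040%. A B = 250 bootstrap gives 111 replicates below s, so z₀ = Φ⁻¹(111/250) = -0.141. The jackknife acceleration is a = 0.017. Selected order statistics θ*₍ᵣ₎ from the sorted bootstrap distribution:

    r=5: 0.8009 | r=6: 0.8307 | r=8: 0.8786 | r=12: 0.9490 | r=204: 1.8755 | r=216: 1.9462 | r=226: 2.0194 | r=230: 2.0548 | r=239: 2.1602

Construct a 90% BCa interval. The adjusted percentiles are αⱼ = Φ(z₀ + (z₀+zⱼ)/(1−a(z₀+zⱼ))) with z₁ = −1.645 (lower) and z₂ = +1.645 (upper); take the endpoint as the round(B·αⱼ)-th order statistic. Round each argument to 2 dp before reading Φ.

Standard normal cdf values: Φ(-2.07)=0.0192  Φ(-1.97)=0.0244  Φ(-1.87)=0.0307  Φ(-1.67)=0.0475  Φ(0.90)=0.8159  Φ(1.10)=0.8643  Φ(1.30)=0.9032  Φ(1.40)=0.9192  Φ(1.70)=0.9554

(0.8786, 2.0548)

Lower: z₀ + z₁ = -0.141 + (-1.645) = -1.786; 1 − a(z₀+z₁) = 1 − (0.017)(-1.786) = 1.0304; argument = -0.141 + (-1.786)/1.0304 = -1.8744 → -1.87.
α₁ = Φ(-1.87) = 0.0307; rank = round(250 × 0.0307) = 8; θ*₍8₎ = 0.8786.
Upper: z₀ + z₂ = 1.504; 1 − a(z₀+z₂) = 0.9744; argument = 1.4025 → 1.40; α₂ = 0.9192; rank = 230; θ*₍230₎ = 2.0548.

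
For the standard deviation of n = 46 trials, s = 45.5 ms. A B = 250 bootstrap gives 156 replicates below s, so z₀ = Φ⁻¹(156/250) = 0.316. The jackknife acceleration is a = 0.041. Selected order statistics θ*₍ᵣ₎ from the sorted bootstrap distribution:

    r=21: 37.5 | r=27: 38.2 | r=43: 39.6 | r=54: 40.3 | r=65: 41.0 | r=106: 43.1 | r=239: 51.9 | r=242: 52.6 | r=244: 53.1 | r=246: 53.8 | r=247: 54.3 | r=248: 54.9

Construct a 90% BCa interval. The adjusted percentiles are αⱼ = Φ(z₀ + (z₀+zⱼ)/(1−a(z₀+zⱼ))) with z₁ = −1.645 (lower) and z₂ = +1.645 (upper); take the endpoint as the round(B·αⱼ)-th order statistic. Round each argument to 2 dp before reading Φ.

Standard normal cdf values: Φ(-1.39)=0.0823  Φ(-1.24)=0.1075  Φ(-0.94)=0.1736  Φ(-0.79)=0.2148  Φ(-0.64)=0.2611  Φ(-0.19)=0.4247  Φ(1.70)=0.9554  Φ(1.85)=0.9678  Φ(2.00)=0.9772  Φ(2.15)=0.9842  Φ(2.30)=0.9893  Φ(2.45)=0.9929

(39.6, 54.9)

Lower: z₀ + z₁ = 0.316 + (-1.645) = -1.329; 1 − a(z₀+z₁) = 1 − (0.041)(-1.329) = 1.0545; argument = 0.316 + (-1.329)/1.0545 = -0.9443 → -0.94.
α₁ = Φ(-0.94) = 0.1736; rank = round(250 × 0.1736) = 43; θ*₍43₎ = 39.6.
Upper: z₀ + z₂ = 1.961; 1 − a(z₀+z₂) = 0.9196; argument = 2.4485 → 2.45; α₂ = 0.9929; rank = 248; θ*₍248₎ = 54.9.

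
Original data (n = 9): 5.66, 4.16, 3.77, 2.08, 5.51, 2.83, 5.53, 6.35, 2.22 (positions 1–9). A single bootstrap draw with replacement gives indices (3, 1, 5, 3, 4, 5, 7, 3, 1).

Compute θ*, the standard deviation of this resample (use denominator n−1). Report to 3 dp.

θ* = 1.284

Resample values: 3.77, 5.66, 5.51, 3.77, 2.08, 5.51, 5.53, 3.77, 5.66.
Mean = 4.5844; sum of squared deviations = 13.1832
s² = 13.1832 / 8 = 1.6479
s = √1.6479 = 1.284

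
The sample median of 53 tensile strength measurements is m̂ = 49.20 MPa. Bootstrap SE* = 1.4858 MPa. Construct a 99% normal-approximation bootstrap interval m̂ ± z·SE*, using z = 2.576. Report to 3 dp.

(45.373, 53.027)

Margin = 2.576 × 1.4858 = 3.8274
Interval: 49.20 ± 3.8274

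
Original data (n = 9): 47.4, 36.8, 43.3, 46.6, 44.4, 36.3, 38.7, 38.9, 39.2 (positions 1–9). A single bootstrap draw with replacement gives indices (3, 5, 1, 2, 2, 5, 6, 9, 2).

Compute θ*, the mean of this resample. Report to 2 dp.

θ* = 40.60

Resample values: 43.3, 44.4, 47.4, 36.8, 36.8, 44.4, 36.3, 39.2, 36.8.
Mean = (43.3 + 44.4 + 47.4 + 36.8 + 36.8 + 44.4 + 36.3 + 39.2 + 36.8) / 9 = 365.40 / 9 = 40.60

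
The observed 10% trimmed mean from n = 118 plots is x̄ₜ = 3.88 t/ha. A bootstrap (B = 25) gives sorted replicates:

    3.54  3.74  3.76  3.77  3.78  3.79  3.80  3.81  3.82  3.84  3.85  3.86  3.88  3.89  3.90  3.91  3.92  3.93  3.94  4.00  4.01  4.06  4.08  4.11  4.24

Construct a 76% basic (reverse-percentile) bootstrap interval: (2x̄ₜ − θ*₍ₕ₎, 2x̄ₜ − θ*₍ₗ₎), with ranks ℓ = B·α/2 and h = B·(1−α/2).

(3.70, 4.00)

Percentile endpoints at ranks 3 and 22: θ*₍3₎ = 3.76, θ*₍22₎ = 4.06.
Basic interval reflects these around x̄ₜ:
  lower = 2 × 3.88 − 4.06 = 3.70
  upper = 2 × 3.88 − 3.76 = 4.00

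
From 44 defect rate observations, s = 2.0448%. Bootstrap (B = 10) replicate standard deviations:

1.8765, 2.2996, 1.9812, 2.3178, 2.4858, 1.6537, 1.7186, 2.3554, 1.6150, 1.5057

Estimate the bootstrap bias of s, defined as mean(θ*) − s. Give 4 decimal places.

bias = −0.0639

mean(θ*) = (1.8765 + 2.2996 + 1.9812 + 2.3178 + 2.4858 + 1.6537 + 1.7186 + 2.3554 + 1.6150 + 1.5057) / 10 = 1.98093
bias = 1.98093 − 2.0448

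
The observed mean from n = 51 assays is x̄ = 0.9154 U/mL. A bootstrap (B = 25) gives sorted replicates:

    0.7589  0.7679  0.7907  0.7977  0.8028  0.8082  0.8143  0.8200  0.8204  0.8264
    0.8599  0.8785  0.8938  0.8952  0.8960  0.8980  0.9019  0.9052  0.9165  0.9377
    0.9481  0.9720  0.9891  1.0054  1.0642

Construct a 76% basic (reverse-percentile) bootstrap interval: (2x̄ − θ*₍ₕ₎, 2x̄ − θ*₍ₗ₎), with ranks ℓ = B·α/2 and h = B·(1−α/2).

(0.8588, 1.0401)

Percentile endpoints at ranks 3 and 22: θ*₍3₎ = 0.7907, θ*₍22₎ = 0.9720.
Basic interval reflects these around x̄:
  lower = 2 × 0.9154 − 0.9720 = 0.8588
  upper = 2 × 0.9154 − 0.7907 = 1.0401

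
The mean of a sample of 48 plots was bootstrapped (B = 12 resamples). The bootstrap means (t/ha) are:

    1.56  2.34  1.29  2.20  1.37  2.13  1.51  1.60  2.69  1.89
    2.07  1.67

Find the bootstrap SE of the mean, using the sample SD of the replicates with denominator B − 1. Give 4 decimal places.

SE* = 0.4300

Bootstrap SE is the standard deviation of the 12 replicate means.
Mean of replicates: (1.56 + 2.34 + 1.29 + 2.20 + 1.37 + 2.13 + 1.51 + 1.60 + 2.69 + 1.89 + 2.07 + 1.67) / 12 = 22.32000 / 12 = 1.86000
Sum of squared deviations: (−0.30000)² + (+0.48000)² + (−0.57000)² + (+0.34000)² + (−0.49000)² + (+0.27000)² + (−0.35000)² + (−0.26000)² + (+0.83000)² + (+0.03000)² + (+0.21000)² + (−0.19000)² = 2.03400
Variance = 2.03400 / 11 = 0.18491
SE* = √0.18491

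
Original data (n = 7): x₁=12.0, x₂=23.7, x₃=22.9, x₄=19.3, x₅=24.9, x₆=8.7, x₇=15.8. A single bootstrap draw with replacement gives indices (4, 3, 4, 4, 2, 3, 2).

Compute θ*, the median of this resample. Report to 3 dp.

Resample values: 19.3, 22.9, 19.3, 19.3, 23.7, 22.9, 23.7.
Sorted: 19.3, 19.3, 19.3, 22.9, 22.9, 23.7, 23.7
Median = middle value = 22.900

θ* = 22.900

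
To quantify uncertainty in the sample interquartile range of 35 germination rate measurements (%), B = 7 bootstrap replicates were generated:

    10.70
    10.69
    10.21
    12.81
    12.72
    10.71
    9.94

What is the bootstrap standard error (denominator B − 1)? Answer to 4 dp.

SE* = 1.1666

Bootstrap SE is the standard deviation of the 7 replicate interquartile ranges.
Mean of replicates: (10.70 + 10.69 + 10.21 + 12.81 + 12.72 + 10.71 + 9.94) / 7 = 77.78000 / 7 = 11.11143
Sum of squared deviations: (−0.41143)² + (−0.42143)² + (−0.90143)² + (+1.69857)² + (+1.60857)² + (−0.40143)² + (−1.17143)² = 8.16549
Variance = 8.16549 / 6 = 1.36091
SE* = √1.36091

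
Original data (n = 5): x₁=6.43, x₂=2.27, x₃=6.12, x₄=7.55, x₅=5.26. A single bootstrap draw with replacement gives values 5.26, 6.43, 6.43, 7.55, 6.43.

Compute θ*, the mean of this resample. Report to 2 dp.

Mean = (5.26 + 6.43 + 6.43 + 7.55 + 6.43) / 5 = 32.100 / 5 = 6.42

θ* = 6.42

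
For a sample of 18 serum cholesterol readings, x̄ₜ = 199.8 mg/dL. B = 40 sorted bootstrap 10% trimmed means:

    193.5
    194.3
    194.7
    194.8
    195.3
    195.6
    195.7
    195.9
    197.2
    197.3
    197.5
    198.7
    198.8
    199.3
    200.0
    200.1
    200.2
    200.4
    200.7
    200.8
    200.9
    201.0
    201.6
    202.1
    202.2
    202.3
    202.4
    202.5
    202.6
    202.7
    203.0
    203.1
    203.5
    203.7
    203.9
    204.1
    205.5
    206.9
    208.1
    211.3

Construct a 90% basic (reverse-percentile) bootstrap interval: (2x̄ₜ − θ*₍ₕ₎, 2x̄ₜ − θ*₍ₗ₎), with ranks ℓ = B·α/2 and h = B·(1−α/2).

(192.7, 205.3)

Percentile endpoints at ranks 2 and 38: θ*₍2₎ = 194.3, θ*₍38₎ = 206.9.
Basic interval reflects these around x̄ₜ:
  lower = 2 × 199.8 − 206.9 = 192.7
  upper = 2 × 199.8 − 194.3 = 205.3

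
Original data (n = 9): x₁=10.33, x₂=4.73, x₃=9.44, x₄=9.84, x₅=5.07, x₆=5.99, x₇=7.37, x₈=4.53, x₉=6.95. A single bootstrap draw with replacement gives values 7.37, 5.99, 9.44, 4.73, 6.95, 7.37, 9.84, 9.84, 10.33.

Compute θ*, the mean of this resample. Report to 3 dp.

θ* = 7.984

Mean = (7.37 + 5.99 + 9.44 + 4.73 + 6.95 + 7.37 + 9.84 + 9.84 + 10.33) / 9 = 71.860 / 9 = 7.984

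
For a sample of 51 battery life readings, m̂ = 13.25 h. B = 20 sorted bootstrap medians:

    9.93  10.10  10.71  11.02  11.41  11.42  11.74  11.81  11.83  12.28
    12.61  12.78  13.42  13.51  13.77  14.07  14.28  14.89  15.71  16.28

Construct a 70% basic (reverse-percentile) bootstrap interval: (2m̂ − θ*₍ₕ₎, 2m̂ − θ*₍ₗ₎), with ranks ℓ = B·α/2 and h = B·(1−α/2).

(12.22, 15.79)

Percentile endpoints at ranks 3 and 17: θ*₍3₎ = 10.71, θ*₍17₎ = 14.28.
Basic interval reflects these around m̂:
  lower = 2 × 13.25 − 14.28 = 12.22
  upper = 2 × 13.25 − 10.71 = 15.79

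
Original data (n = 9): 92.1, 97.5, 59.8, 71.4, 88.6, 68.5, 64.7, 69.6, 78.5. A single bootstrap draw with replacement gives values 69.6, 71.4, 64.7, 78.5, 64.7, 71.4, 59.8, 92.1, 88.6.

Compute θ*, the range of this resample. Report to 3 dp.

Range = 92.1 − 59.8 = 32.300

θ* = 32.300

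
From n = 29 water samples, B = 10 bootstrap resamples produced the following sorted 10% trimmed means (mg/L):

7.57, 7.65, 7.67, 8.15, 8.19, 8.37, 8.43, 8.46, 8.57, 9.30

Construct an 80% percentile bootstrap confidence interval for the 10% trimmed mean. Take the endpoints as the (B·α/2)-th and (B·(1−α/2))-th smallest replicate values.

α = 0.20; lower rank = 10 × 0.100 = 1; upper rank = 10 × 0.900 = 9.
The 1st smallest replicate is 7.57; the 9th is 8.57.

(7.57, 8.57)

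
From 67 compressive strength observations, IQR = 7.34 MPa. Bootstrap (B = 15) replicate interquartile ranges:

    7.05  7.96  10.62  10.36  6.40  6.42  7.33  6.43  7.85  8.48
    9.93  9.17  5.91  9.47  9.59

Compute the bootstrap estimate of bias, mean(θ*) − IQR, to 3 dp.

mean(θ*) = (7.05 + 7.96 + 10.62 + 10.36 + 6.40 + 6.42 + 7.33 + 6.43 + 7.85 + 8.48 + 9.93 + 9.17 + 5.91 + 9.47 + 9.59) / 15 = 8.1980
bias = 8.1980 − 7.34

bias = +0.858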